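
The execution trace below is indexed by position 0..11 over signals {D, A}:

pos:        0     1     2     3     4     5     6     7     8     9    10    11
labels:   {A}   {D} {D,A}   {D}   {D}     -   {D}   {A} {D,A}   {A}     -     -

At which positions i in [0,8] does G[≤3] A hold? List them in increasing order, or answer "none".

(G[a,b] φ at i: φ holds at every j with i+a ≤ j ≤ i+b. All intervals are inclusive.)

Evaluate at each i in [0,8]:
  i=0: ✗ (fails at j=1)
  i=1: ✗ (fails at j=1)
  i=2: ✗ (fails at j=3)
  i=3: ✗ (fails at j=3)
  i=4: ✗ (fails at j=4)
  i=5: ✗ (fails at j=5)
  i=6: ✗ (fails at j=6)
  i=7: ✗ (fails at j=10)
  i=8: ✗ (fails at j=10)

none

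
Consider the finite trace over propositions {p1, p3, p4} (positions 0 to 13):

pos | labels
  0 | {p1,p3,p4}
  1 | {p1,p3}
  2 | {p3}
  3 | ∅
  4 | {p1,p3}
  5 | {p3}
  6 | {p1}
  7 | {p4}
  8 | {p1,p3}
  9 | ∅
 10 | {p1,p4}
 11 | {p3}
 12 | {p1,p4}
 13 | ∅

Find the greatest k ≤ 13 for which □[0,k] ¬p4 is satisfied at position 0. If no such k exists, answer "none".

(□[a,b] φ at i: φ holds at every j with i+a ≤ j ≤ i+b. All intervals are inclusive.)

none

¬p4 must hold from j=0 onward; find where it first fails.
  j=0: fails → no k works.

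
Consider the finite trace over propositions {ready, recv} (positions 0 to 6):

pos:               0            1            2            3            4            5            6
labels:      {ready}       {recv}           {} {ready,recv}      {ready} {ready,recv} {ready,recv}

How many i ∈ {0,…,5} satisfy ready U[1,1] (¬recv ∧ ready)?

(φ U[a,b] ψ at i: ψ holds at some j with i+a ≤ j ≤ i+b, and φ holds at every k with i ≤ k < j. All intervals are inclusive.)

Evaluate at each i in [0,5]:
  i=0: ✗ (no rhs in [1,1])
  i=1: ✗ (no rhs in [2,2])
  i=2: ✗ (no rhs in [3,3])
  i=3: ✓ (rhs at j=4; lhs holds on [3,3])
  i=4: ✗ (no rhs in [5,5])
  i=5: ✗ (no rhs in [6,6])
Positions where it holds: {3} → 1.

1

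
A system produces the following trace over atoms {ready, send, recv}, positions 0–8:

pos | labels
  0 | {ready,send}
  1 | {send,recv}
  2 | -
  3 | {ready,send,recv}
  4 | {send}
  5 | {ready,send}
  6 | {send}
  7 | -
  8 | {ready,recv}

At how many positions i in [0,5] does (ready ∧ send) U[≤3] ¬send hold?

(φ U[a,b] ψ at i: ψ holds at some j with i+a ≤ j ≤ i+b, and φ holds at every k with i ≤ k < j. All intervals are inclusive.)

1

Evaluate at each i in [0,5]:
  i=0: ✗ (lhs fails at k=1 before rhs at j=2)
  i=1: ✗ (lhs fails at k=1 before rhs at j=2)
  i=2: ✓ (rhs at j=2)
  i=3: ✗ (no rhs in [3,6])
  i=4: ✗ (lhs fails at k=4 before rhs at j=7)
  i=5: ✗ (lhs fails at k=6 before rhs at j=7)
Positions where it holds: {2} → 1.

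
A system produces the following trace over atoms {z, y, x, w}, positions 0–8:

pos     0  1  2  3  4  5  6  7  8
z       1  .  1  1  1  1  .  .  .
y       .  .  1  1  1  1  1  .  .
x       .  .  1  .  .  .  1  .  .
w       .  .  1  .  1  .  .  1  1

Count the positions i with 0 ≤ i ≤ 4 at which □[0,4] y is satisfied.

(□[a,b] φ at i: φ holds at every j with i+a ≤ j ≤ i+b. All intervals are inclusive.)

Evaluate at each i in [0,4]:
  i=0: ✗ (fails at j=0)
  i=1: ✗ (fails at j=1)
  i=2: ✓ (all of [2,6])
  i=3: ✗ (fails at j=7)
  i=4: ✗ (fails at j=7)
Positions where it holds: {2} → 1.

1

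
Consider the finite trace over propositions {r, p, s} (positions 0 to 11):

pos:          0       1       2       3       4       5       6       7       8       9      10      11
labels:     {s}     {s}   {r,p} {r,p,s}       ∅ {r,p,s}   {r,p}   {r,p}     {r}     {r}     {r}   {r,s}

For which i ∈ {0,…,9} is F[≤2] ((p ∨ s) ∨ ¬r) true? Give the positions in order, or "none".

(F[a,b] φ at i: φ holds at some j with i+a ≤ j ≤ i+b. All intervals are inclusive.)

0, 1, 2, 3, 4, 5, 6, 7, 9

Evaluate at each i in [0,9]:
  i=0: ✓ (witness j=0)
  i=1: ✓ (witness j=1)
  i=2: ✓ (witness j=2)
  i=3: ✓ (witness j=3)
  i=4: ✓ (witness j=4)
  i=5: ✓ (witness j=5)
  i=6: ✓ (witness j=6)
  i=7: ✓ (witness j=7)
  i=8: ✗ (none in [8,10])
  i=9: ✓ (witness j=11)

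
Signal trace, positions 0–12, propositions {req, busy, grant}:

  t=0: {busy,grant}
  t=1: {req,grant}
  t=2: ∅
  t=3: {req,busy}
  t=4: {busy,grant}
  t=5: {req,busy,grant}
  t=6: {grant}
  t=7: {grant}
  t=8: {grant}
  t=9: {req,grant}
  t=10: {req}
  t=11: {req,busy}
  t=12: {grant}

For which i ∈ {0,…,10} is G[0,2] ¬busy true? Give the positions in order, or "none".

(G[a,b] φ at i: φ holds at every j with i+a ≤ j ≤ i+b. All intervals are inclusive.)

Evaluate at each i in [0,10]:
  i=0: ✗ (fails at j=0)
  i=1: ✗ (fails at j=3)
  i=2: ✗ (fails at j=3)
  i=3: ✗ (fails at j=3)
  i=4: ✗ (fails at j=4)
  i=5: ✗ (fails at j=5)
  i=6: ✓ (all of [6,8])
  i=7: ✓ (all of [7,9])
  i=8: ✓ (all of [8,10])
  i=9: ✗ (fails at j=11)
  i=10: ✗ (fails at j=11)

6, 7, 8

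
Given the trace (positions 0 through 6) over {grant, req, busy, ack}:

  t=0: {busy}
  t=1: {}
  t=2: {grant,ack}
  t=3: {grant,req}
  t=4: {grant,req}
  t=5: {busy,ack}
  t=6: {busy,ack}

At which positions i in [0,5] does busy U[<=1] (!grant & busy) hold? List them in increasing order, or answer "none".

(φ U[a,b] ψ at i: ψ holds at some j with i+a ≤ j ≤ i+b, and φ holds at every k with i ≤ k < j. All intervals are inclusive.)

0, 5

Evaluate at each i in [0,5]:
  i=0: ✓ (rhs at j=0)
  i=1: ✗ (no rhs in [1,2])
  i=2: ✗ (no rhs in [2,3])
  i=3: ✗ (no rhs in [3,4])
  i=4: ✗ (lhs fails at k=4 before rhs at j=5)
  i=5: ✓ (rhs at j=5)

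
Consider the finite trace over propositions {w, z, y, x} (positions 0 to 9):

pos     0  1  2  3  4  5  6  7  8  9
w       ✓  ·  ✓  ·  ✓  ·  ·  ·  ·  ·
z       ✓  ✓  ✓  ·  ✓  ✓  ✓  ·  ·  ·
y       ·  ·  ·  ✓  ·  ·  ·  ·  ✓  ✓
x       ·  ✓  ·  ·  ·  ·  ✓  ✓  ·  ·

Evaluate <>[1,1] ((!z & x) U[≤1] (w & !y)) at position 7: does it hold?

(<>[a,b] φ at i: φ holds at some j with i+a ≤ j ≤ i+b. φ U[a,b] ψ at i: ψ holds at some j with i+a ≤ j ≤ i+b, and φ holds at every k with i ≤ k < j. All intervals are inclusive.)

Check ((!z & x) U[≤1] (w & !y)) at each j in [8,8]:
  j=8: fails
No position in the window satisfies it → formula fails.

False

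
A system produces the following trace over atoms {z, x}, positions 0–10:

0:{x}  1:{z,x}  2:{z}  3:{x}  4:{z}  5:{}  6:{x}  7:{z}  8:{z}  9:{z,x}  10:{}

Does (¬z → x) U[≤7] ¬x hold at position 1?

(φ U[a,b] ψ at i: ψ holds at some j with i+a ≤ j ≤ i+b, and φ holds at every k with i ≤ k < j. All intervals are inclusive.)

Need some j in [1,8] with ¬x, and (¬z → x) at every k in [1,j-1].
  j=1: ¬x false.
  j=2: ¬x holds; (¬z → x) holds at every k in [1,1] → satisfied.

Yes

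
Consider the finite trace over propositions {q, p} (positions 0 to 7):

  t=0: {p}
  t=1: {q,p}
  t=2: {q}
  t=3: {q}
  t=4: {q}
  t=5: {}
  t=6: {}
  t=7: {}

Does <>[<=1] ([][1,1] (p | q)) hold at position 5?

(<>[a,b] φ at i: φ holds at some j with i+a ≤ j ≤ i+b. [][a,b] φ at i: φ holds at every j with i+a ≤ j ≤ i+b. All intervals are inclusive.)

False

Check [][1,1] (p | q) at each j in [5,6]:
  j=5: fails at 6
  j=6: fails at 7
No position in the window satisfies it → formula fails.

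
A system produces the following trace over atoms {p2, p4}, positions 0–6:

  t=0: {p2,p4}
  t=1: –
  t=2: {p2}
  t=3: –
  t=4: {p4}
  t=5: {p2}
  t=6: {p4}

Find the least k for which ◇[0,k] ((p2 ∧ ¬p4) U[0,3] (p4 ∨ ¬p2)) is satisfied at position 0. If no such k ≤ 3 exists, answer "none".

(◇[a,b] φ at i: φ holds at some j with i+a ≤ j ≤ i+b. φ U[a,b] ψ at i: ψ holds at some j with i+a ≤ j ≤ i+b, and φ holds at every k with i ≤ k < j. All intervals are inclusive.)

0

Scan j = 0,1,… for ((p2 ∧ ¬p4) U[0,3] (p4 ∨ ¬p2)):
  j=0: holds
First hit at j=0, so smallest k = 0-0 = 0.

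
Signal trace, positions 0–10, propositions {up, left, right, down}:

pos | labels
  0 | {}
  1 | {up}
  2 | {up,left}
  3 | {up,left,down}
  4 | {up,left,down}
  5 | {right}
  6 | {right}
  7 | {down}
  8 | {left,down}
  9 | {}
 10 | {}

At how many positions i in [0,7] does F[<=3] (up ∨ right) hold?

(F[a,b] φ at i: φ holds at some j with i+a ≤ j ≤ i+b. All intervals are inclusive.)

Evaluate at each i in [0,7]:
  i=0: ✓ (witness j=1)
  i=1: ✓ (witness j=1)
  i=2: ✓ (witness j=2)
  i=3: ✓ (witness j=3)
  i=4: ✓ (witness j=4)
  i=5: ✓ (witness j=5)
  i=6: ✓ (witness j=6)
  i=7: ✗ (none in [7,10])
Positions where it holds: {0, 1, 2, 3, 4, 5, 6} → 7.

7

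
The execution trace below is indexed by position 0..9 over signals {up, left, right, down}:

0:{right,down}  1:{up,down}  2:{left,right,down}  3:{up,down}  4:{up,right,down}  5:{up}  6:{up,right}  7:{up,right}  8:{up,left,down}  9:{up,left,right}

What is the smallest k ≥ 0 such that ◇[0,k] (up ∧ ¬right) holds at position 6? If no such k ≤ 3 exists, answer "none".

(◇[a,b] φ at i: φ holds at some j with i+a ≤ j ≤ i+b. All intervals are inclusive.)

2

Scan j = 6,7,… for (up ∧ ¬right):
  j=6: fails
  j=7: fails
  j=8: holds
First hit at j=8, so smallest k = 8-6 = 2.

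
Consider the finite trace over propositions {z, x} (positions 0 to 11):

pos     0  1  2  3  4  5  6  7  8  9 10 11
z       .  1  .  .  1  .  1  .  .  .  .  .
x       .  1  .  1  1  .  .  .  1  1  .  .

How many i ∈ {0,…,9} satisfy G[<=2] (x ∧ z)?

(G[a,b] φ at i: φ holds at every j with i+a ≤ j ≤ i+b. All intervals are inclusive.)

0

Evaluate at each i in [0,9]:
  i=0: ✗ (fails at j=0)
  i=1: ✗ (fails at j=2)
  i=2: ✗ (fails at j=2)
  i=3: ✗ (fails at j=3)
  i=4: ✗ (fails at j=5)
  i=5: ✗ (fails at j=5)
  i=6: ✗ (fails at j=6)
  i=7: ✗ (fails at j=7)
  i=8: ✗ (fails at j=8)
  i=9: ✗ (fails at j=9)
Positions where it holds: {} → 0.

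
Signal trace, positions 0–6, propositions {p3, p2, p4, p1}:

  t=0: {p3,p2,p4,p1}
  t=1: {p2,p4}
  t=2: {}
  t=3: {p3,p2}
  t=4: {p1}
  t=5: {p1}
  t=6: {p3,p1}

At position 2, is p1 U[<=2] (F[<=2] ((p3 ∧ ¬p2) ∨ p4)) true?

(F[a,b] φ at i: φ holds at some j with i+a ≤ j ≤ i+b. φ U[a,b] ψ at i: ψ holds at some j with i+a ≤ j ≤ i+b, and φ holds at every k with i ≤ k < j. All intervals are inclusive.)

Does not hold

Need some j in [2,4] with F[<=2] ((p3 ∧ ¬p2) ∨ p4), and p1 at every k in [2,j-1].
  j=2: F[<=2] ((p3 ∧ ¬p2) ∨ p4) — fails (none in [2,4]).
  j=3: F[<=2] ((p3 ∧ ¬p2) ∨ p4) — fails (none in [3,5]).
  j=4: F[<=2] ((p3 ∧ ¬p2) ∨ p4) holds, but p1 fails at k=2 → not this j.
No j in the window works → until fails.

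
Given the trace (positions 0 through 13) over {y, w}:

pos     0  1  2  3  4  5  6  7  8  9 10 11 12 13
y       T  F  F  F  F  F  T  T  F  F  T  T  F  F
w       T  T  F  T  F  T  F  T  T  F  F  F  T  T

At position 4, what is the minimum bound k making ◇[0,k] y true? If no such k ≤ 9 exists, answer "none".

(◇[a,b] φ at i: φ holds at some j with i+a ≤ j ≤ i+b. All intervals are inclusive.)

2

Scan j = 4,5,… for y:
  j=4: fails
  j=5: fails
  j=6: holds
First hit at j=6, so smallest k = 6-4 = 2.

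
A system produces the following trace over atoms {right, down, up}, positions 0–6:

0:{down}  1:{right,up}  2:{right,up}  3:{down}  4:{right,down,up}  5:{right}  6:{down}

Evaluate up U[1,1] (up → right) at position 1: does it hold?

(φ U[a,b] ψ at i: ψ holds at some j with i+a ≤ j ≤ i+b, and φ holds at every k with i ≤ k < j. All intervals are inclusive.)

Need some j in [2,2] with (up → right), and up at every k in [1,j-1].
  j=2: (up → right) holds; up holds at every k in [1,1] → satisfied.

Yes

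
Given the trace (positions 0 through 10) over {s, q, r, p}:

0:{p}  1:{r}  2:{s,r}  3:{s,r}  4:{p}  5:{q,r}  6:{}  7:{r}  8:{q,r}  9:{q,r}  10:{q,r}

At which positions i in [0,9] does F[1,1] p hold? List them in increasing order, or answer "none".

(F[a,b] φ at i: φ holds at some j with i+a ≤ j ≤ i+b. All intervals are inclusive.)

3

Evaluate at each i in [0,9]:
  i=0: ✗ (none in [1,1])
  i=1: ✗ (none in [2,2])
  i=2: ✗ (none in [3,3])
  i=3: ✓ (witness j=4)
  i=4: ✗ (none in [5,5])
  i=5: ✗ (none in [6,6])
  i=6: ✗ (none in [7,7])
  i=7: ✗ (none in [8,8])
  i=8: ✗ (none in [9,9])
  i=9: ✗ (none in [10,10])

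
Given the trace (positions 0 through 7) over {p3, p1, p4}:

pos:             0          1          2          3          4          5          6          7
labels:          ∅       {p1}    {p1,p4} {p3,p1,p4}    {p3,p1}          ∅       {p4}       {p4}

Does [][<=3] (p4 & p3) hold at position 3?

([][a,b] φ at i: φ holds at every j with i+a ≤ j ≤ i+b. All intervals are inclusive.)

Check (p4 & p3) at every j in [3,6]:
  j=3: true
  j=4: false
  j=5: false
  j=6: false
Fails at j=4 → formula fails.

False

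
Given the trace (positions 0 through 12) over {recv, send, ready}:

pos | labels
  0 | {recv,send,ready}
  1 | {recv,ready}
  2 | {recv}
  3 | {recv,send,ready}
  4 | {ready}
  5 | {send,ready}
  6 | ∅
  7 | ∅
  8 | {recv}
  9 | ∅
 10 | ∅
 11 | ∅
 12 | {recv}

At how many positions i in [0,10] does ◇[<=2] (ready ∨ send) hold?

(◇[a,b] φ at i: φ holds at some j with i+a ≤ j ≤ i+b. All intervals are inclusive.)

Evaluate at each i in [0,10]:
  i=0: ✓ (witness j=0)
  i=1: ✓ (witness j=1)
  i=2: ✓ (witness j=3)
  i=3: ✓ (witness j=3)
  i=4: ✓ (witness j=4)
  i=5: ✓ (witness j=5)
  i=6: ✗ (none in [6,8])
  i=7: ✗ (none in [7,9])
  i=8: ✗ (none in [8,10])
  i=9: ✗ (none in [9,11])
  i=10: ✗ (none in [10,12])
Positions where it holds: {0, 1, 2, 3, 4, 5} → 6.

6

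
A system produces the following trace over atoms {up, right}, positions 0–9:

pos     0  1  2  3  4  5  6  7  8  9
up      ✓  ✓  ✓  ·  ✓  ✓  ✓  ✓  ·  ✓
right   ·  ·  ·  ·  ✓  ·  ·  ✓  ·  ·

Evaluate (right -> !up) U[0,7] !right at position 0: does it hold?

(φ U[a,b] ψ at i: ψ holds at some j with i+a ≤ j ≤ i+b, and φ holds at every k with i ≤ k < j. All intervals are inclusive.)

Need some j in [0,7] with !right, and (right -> !up) at every k in [0,j-1].
  j=0: !right holds; no prefix to check → satisfied.

True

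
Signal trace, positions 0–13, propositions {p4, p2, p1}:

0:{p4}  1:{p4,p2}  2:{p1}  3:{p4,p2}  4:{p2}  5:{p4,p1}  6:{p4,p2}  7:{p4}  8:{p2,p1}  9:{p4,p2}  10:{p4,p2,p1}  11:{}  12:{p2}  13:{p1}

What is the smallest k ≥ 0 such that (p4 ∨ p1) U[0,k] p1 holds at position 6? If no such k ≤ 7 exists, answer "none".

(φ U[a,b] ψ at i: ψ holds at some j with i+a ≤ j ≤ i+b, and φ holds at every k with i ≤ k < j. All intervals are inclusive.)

2

Need earliest j ≥ 6 with p1, and (p4 ∨ p1) at every k in [6,j-1].
  j=6: rhs fails.
  j=7: rhs fails.
  j=8: rhs holds; lhs holds on [6,7]. k = 2.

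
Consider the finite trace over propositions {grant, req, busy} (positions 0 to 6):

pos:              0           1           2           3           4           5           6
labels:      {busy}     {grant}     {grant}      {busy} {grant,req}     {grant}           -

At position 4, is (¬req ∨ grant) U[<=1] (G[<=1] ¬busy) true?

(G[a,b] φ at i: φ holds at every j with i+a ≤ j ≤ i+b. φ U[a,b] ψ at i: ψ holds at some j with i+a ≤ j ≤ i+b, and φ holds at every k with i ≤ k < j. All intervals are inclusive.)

Need some j in [4,5] with G[<=1] ¬busy, and (¬req ∨ grant) at every k in [4,j-1].
  j=4: G[<=1] ¬busy holds; no prefix to check → satisfied.

True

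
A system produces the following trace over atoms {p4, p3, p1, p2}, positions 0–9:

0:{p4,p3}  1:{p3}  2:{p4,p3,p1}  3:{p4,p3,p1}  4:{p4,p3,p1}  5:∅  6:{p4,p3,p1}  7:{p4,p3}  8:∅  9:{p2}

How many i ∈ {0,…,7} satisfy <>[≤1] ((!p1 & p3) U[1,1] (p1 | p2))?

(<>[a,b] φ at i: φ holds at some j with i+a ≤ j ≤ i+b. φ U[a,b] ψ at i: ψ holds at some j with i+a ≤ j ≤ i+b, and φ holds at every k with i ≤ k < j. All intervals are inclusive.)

2

Evaluate at each i in [0,7]:
  i=0: ✓ (witness j=1)
  i=1: ✓ (witness j=1)
  i=2: ✗ (none in [2,3])
  i=3: ✗ (none in [3,4])
  i=4: ✗ (none in [4,5])
  i=5: ✗ (none in [5,6])
  i=6: ✗ (none in [6,7])
  i=7: ✗ (none in [7,8])
Positions where it holds: {0, 1} → 2.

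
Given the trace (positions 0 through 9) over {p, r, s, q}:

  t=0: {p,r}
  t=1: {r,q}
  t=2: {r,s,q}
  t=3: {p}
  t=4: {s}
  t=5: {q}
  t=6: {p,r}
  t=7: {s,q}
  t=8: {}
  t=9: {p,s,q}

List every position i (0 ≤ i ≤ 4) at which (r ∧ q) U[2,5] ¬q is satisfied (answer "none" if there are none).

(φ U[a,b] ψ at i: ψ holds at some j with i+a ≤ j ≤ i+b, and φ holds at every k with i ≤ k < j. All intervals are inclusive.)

1

Evaluate at each i in [0,4]:
  i=0: ✗ (lhs fails at k=0 before rhs at j=3)
  i=1: ✓ (rhs at j=3; lhs holds on [1,2])
  i=2: ✗ (lhs fails at k=3 before rhs at j=4)
  i=3: ✗ (lhs fails at k=3 before rhs at j=6)
  i=4: ✗ (lhs fails at k=4 before rhs at j=6)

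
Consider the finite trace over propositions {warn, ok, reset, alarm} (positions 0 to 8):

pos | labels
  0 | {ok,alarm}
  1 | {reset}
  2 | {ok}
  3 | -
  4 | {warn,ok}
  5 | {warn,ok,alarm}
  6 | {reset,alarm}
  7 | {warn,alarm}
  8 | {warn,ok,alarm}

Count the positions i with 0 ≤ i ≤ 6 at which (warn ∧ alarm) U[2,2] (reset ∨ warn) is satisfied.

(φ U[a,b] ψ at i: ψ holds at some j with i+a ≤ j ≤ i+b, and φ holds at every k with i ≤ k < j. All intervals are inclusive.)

0

Evaluate at each i in [0,6]:
  i=0: ✗ (no rhs in [2,2])
  i=1: ✗ (no rhs in [3,3])
  i=2: ✗ (lhs fails at k=2 before rhs at j=4)
  i=3: ✗ (lhs fails at k=3 before rhs at j=5)
  i=4: ✗ (lhs fails at k=4 before rhs at j=6)
  i=5: ✗ (lhs fails at k=6 before rhs at j=7)
  i=6: ✗ (lhs fails at k=6 before rhs at j=8)
Positions where it holds: {} → 0.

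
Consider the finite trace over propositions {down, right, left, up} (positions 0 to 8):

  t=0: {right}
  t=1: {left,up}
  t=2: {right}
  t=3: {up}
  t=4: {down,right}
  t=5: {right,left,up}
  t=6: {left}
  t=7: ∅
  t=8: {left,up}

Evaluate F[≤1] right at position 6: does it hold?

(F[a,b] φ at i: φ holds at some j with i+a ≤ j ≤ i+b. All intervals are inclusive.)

Does not hold

Check right at each j in [6,7]:
  j=6: false
  j=7: false
No position in the window satisfies it → formula fails.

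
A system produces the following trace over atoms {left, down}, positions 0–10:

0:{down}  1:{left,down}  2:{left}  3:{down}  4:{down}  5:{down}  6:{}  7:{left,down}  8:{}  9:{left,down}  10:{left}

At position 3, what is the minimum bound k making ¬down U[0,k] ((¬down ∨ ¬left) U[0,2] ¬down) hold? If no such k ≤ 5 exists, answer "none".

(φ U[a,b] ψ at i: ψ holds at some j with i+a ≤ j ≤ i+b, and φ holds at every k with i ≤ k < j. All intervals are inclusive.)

Need earliest j ≥ 3 with ((¬down ∨ ¬left) U[0,2] ¬down), and ¬down at every k in [3,j-1].
  j=3: rhs fails.
  j=4: rhs holds but lhs fails at k=3.
  j=5: rhs holds but lhs fails at k=3.
  j=6: rhs holds but lhs fails at k=3.
  j=7: rhs fails.
  j=8: rhs holds but lhs fails at k=3.
No witness within the range → none.

none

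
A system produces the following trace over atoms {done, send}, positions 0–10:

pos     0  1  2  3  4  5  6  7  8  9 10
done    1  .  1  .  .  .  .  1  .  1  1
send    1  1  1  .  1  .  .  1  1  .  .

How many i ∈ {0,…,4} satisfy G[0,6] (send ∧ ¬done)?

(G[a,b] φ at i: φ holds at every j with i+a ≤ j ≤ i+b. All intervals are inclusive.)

0

Evaluate at each i in [0,4]:
  i=0: ✗ (fails at j=0)
  i=1: ✗ (fails at j=2)
  i=2: ✗ (fails at j=2)
  i=3: ✗ (fails at j=3)
  i=4: ✗ (fails at j=5)
Positions where it holds: {} → 0.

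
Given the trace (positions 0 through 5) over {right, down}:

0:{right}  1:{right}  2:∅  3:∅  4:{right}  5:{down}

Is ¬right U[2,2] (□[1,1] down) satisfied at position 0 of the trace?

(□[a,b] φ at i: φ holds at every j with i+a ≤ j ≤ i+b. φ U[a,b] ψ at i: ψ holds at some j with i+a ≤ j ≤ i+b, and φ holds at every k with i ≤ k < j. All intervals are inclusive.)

Does not hold

Need some j in [2,2] with □[1,1] down, and ¬right at every k in [0,j-1].
  j=2: □[1,1] down — fails at 3.
No j in the window works → until fails.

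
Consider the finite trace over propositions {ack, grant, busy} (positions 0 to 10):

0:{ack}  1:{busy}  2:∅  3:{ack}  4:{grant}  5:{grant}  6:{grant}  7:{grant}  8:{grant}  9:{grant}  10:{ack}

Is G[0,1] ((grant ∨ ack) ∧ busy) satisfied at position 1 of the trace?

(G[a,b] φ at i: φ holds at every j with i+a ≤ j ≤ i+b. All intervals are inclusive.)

Check ((grant ∨ ack) ∧ busy) at every j in [1,2]:
  j=1: false
  j=2: false
Fails at j=1 → formula fails.

False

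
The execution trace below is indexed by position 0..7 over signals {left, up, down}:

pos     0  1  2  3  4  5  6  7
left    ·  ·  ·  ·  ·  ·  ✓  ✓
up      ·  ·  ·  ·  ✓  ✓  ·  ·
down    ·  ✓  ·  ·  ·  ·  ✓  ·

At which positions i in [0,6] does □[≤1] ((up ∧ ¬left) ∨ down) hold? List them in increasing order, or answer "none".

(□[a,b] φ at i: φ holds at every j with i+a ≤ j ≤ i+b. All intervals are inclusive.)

4, 5

Evaluate at each i in [0,6]:
  i=0: ✗ (fails at j=0)
  i=1: ✗ (fails at j=2)
  i=2: ✗ (fails at j=2)
  i=3: ✗ (fails at j=3)
  i=4: ✓ (all of [4,5])
  i=5: ✓ (all of [5,6])
  i=6: ✗ (fails at j=7)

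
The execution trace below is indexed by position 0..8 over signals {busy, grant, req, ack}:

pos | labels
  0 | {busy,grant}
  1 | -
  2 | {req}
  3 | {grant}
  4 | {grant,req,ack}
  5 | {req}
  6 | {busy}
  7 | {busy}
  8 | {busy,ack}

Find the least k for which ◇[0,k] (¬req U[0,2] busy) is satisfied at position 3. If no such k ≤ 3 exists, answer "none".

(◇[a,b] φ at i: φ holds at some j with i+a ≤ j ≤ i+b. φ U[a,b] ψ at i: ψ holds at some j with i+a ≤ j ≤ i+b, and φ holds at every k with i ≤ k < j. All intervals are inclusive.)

Scan j = 3,4,… for (¬req U[0,2] busy):
  j=3: fails
  j=4: fails
  j=5: fails
  j=6: holds
First hit at j=6, so smallest k = 6-3 = 3.

3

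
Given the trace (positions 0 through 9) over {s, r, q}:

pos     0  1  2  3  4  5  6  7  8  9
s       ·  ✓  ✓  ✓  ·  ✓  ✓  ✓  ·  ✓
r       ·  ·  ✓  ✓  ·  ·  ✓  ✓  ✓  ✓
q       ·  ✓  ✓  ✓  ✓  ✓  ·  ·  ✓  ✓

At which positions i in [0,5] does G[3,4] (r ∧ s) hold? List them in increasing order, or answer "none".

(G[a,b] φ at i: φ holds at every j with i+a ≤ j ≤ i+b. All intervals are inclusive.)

Evaluate at each i in [0,5]:
  i=0: ✗ (fails at j=4)
  i=1: ✗ (fails at j=4)
  i=2: ✗ (fails at j=5)
  i=3: ✓ (all of [6,7])
  i=4: ✗ (fails at j=8)
  i=5: ✗ (fails at j=8)

3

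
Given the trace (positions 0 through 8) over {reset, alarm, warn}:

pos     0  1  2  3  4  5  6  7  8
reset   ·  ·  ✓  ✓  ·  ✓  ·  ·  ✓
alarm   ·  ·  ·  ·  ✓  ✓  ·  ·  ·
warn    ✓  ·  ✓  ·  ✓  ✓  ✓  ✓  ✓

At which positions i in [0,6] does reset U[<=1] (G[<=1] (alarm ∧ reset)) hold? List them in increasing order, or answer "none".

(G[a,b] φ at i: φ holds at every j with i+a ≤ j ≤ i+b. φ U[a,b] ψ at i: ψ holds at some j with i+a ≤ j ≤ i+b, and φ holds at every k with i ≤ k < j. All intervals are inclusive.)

none

Evaluate at each i in [0,6]:
  i=0: ✗ (no rhs in [0,1])
  i=1: ✗ (no rhs in [1,2])
  i=2: ✗ (no rhs in [2,3])
  i=3: ✗ (no rhs in [3,4])
  i=4: ✗ (no rhs in [4,5])
  i=5: ✗ (no rhs in [5,6])
  i=6: ✗ (no rhs in [6,7])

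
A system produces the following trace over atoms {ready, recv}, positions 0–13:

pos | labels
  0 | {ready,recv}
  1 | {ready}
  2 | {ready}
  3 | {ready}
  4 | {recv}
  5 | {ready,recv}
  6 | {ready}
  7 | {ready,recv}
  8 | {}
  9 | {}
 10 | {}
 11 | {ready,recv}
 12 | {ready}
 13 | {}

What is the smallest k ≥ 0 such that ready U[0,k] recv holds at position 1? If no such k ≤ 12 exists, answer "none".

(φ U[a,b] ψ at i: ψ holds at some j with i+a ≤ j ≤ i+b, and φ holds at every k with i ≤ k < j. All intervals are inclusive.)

3

Need earliest j ≥ 1 with recv, and ready at every k in [1,j-1].
  j=1: rhs fails.
  j=2: rhs fails.
  j=3: rhs fails.
  j=4: rhs holds; lhs holds on [1,3]. k = 3.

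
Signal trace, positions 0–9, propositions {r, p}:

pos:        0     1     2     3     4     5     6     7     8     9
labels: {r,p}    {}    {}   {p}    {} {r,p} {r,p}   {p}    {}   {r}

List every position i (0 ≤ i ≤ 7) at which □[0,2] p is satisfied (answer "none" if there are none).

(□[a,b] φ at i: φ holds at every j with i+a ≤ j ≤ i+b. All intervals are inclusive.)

5

Evaluate at each i in [0,7]:
  i=0: ✗ (fails at j=1)
  i=1: ✗ (fails at j=1)
  i=2: ✗ (fails at j=2)
  i=3: ✗ (fails at j=4)
  i=4: ✗ (fails at j=4)
  i=5: ✓ (all of [5,7])
  i=6: ✗ (fails at j=8)
  i=7: ✗ (fails at j=8)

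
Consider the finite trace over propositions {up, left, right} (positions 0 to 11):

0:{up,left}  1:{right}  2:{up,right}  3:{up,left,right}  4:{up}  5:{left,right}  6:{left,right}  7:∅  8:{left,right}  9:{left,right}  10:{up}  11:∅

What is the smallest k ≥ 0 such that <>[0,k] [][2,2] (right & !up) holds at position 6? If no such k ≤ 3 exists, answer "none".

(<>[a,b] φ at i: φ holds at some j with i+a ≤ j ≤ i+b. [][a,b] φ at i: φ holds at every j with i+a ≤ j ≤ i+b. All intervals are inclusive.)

Scan j = 6,7,… for [][2,2] (right & !up):
  j=6: holds
First hit at j=6, so smallest k = 6-6 = 0.

0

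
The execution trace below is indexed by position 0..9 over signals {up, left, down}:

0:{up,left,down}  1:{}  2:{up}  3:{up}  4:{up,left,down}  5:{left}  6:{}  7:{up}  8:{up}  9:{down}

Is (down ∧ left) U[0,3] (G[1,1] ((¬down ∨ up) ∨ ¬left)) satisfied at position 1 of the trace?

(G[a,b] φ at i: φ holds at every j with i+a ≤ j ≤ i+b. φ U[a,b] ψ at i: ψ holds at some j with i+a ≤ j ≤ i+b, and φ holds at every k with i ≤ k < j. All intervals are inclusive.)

Holds

Need some j in [1,4] with G[1,1] ((¬down ∨ up) ∨ ¬left), and (down ∧ left) at every k in [1,j-1].
  j=1: G[1,1] ((¬down ∨ up) ∨ ¬left) holds; no prefix to check → satisfied.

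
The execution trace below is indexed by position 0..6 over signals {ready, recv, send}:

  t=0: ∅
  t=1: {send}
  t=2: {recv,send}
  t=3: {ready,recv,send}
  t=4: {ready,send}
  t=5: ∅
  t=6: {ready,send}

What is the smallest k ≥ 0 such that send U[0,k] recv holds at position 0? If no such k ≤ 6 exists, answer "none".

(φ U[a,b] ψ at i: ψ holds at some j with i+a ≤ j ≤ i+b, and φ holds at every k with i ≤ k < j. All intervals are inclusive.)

none

Need earliest j ≥ 0 with recv, and send at every k in [0,j-1].
  j=0: rhs fails.
  j=1: rhs fails.
  j=2: rhs holds but lhs fails at k=0.
  j=3: rhs holds but lhs fails at k=0.
  j=4: rhs fails.
  j=5: rhs fails.
  j=6: rhs fails.
No witness within the range → none.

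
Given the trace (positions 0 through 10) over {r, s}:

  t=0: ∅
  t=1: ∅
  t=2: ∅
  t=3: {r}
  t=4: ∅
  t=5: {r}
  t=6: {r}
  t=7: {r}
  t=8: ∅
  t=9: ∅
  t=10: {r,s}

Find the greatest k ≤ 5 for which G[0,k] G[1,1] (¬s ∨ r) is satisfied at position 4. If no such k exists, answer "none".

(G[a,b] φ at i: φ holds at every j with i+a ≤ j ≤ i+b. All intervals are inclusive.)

5

G[1,1] (¬s ∨ r) must hold from j=4 onward; find where it first fails.
  j=4: holds
  j=5: holds
  j=6: holds
  j=7: holds
  j=8: holds
  j=9: holds
Holds through j=9; largest k = 5.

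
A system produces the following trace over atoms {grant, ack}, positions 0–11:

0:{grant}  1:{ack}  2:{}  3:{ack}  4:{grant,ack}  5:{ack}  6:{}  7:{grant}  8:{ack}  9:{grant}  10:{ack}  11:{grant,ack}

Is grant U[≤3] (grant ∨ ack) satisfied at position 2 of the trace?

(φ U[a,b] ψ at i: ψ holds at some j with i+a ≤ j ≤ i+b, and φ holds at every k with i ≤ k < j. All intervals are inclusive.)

Does not hold

Need some j in [2,5] with (grant ∨ ack), and grant at every k in [2,j-1].
  j=2: (grant ∨ ack) false.
  j=3: (grant ∨ ack) holds, but grant fails at k=2 → not this j.
  j=4: (grant ∨ ack) holds, but grant fails at k=2 → not this j.
  j=5: (grant ∨ ack) holds, but grant fails at k=2 → not this j.
No j in the window works → until fails.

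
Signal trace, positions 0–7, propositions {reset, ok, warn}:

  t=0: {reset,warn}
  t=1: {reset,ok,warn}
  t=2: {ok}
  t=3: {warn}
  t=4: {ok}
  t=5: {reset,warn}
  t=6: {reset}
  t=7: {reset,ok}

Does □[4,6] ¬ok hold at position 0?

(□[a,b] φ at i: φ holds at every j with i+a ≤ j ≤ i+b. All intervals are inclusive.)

Check ¬ok at every j in [4,6]:
  j=4: false
  j=5: true
  j=6: true
Fails at j=4 → formula fails.

Does not hold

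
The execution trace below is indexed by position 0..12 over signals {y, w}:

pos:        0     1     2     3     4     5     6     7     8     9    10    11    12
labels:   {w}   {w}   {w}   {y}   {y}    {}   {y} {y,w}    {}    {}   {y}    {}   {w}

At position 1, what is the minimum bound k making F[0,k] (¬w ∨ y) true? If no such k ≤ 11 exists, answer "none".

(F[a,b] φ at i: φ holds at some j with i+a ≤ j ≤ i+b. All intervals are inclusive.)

Scan j = 1,2,… for (¬w ∨ y):
  j=1: fails
  j=2: fails
  j=3: holds
First hit at j=3, so smallest k = 3-1 = 2.

2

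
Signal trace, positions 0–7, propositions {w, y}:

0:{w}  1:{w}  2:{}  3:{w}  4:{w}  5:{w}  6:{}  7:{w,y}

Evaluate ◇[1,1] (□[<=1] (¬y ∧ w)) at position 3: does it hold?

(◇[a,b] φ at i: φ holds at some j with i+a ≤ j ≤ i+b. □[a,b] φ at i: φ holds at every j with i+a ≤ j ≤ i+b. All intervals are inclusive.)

Check □[<=1] (¬y ∧ w) at each j in [4,4]:
  j=4: holds on [4,5]
Found at j=4 → formula holds.

Holds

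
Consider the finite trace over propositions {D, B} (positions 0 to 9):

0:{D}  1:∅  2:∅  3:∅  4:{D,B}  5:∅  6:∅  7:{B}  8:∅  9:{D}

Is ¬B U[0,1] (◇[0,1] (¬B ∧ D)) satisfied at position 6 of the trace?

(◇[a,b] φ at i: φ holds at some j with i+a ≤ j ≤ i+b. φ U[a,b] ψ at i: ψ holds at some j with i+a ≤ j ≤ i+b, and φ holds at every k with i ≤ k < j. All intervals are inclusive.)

Does not hold

Need some j in [6,7] with ◇[0,1] (¬B ∧ D), and ¬B at every k in [6,j-1].
  j=6: ◇[0,1] (¬B ∧ D) — fails (none in [6,7]).
  j=7: ◇[0,1] (¬B ∧ D) — fails (none in [7,8]).
No j in the window works → until fails.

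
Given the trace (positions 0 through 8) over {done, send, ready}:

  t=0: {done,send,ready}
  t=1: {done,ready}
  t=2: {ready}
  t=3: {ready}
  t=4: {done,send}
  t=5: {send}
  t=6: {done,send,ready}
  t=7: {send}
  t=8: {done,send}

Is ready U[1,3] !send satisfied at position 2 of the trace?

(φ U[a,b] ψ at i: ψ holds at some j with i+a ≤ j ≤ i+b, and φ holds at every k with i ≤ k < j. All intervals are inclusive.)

Need some j in [3,5] with !send, and ready at every k in [2,j-1].
  j=3: !send holds; ready holds at every k in [2,2] → satisfied.

True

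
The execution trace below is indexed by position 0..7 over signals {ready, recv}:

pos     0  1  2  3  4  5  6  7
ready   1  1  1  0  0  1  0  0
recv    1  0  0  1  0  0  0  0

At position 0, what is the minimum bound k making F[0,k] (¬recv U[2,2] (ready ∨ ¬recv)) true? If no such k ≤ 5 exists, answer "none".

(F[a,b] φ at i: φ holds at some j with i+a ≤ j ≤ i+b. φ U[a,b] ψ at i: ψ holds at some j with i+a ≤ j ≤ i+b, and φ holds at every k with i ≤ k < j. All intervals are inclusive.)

Scan j = 0,1,… for (¬recv U[2,2] (ready ∨ ¬recv)):
  j=0: fails
  j=1: fails
  j=2: fails
  j=3: fails
  j=4: holds
First hit at j=4, so smallest k = 4-0 = 4.

4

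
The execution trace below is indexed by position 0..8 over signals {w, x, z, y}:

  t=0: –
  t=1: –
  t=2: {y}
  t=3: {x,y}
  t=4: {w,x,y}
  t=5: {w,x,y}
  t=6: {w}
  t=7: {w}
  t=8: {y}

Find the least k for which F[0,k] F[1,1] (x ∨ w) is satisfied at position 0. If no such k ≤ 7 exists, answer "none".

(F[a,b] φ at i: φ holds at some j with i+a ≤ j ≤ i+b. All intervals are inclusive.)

Scan j = 0,1,… for F[1,1] (x ∨ w):
  j=0: fails
  j=1: fails
  j=2: holds
First hit at j=2, so smallest k = 2-0 = 2.

2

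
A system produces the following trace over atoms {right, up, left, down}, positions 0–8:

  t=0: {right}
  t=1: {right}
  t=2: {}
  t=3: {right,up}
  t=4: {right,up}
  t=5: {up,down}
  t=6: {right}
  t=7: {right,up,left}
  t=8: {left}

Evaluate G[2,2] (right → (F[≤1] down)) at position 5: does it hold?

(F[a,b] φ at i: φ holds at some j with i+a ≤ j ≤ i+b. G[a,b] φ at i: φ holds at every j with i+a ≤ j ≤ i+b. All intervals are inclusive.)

False

Check (right → (F[≤1] down)) at every j in [7,7]:
  j=7: antecedent true; consequent fails (none in [7,8]) → ✗
Fails at j=7 → formula fails.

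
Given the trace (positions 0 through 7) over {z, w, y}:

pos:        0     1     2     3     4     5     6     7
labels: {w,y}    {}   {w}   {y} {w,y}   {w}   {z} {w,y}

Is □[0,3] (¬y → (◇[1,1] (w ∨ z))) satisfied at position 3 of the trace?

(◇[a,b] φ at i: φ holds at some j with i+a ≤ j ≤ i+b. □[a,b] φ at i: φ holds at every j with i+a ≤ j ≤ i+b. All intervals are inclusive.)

Check (¬y → (◇[1,1] (w ∨ z))) at every j in [3,6]:
  j=3: antecedent false → ✓
  j=4: antecedent false → ✓
  j=5: antecedent true; consequent holds (witness at 6) → ✓
  j=6: antecedent true; consequent holds (witness at 7) → ✓
All positions satisfy it → formula holds.

True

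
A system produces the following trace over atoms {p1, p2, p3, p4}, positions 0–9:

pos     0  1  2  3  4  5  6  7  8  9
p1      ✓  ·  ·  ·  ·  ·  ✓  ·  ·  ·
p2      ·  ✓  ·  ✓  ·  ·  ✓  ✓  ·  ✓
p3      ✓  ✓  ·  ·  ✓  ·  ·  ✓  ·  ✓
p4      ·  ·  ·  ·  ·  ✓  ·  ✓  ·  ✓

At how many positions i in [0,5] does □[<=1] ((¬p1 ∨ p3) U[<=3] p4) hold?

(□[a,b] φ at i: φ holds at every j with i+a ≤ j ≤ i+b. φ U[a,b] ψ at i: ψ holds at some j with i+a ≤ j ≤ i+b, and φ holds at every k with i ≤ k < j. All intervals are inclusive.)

3

Evaluate at each i in [0,5]:
  i=0: ✗ (fails at j=0)
  i=1: ✗ (fails at j=1)
  i=2: ✓ (all of [2,3])
  i=3: ✓ (all of [3,4])
  i=4: ✓ (all of [4,5])
  i=5: ✗ (fails at j=6)
Positions where it holds: {2, 3, 4} → 3.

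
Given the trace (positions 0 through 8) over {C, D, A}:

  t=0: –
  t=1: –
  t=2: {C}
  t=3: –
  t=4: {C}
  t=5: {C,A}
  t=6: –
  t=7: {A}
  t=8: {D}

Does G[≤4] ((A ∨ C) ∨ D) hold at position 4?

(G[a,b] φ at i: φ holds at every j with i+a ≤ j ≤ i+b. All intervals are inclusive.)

Does not hold

Check ((A ∨ C) ∨ D) at every j in [4,8]:
  j=4: true
  j=5: true
  j=6: false
  j=7: true
  j=8: true
Fails at j=6 → formula fails.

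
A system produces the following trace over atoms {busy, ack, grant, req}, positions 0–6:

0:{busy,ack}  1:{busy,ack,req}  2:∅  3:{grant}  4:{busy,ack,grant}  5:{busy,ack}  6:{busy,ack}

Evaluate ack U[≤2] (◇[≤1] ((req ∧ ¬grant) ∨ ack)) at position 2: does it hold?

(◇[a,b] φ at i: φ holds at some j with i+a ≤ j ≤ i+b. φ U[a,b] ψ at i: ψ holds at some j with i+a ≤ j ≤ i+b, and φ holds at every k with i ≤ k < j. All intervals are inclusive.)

Does not hold

Need some j in [2,4] with ◇[≤1] ((req ∧ ¬grant) ∨ ack), and ack at every k in [2,j-1].
  j=2: ◇[≤1] ((req ∧ ¬grant) ∨ ack) — fails (none in [2,3]).
  j=3: ◇[≤1] ((req ∧ ¬grant) ∨ ack) holds, but ack fails at k=2 → not this j.
  j=4: ◇[≤1] ((req ∧ ¬grant) ∨ ack) holds, but ack fails at k=2 → not this j.
No j in the window works → until fails.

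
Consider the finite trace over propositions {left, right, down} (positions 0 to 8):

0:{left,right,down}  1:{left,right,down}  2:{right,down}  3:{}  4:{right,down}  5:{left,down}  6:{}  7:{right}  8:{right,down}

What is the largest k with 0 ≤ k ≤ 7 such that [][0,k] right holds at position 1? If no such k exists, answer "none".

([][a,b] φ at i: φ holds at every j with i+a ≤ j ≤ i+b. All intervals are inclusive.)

1

right must hold from j=1 onward; find where it first fails.
  j=1: holds
  j=2: holds
  j=3: fails
Holds on [1,2], so largest k = 1.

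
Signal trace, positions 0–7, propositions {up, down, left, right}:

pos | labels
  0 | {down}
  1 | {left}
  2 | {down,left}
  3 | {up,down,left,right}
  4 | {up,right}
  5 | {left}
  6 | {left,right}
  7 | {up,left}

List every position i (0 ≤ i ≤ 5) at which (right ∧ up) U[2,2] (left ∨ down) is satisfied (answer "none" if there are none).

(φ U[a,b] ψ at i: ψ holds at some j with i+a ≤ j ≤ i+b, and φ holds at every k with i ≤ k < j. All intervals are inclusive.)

3

Evaluate at each i in [0,5]:
  i=0: ✗ (lhs fails at k=0 before rhs at j=2)
  i=1: ✗ (lhs fails at k=1 before rhs at j=3)
  i=2: ✗ (no rhs in [4,4])
  i=3: ✓ (rhs at j=5; lhs holds on [3,4])
  i=4: ✗ (lhs fails at k=5 before rhs at j=6)
  i=5: ✗ (lhs fails at k=5 before rhs at j=7)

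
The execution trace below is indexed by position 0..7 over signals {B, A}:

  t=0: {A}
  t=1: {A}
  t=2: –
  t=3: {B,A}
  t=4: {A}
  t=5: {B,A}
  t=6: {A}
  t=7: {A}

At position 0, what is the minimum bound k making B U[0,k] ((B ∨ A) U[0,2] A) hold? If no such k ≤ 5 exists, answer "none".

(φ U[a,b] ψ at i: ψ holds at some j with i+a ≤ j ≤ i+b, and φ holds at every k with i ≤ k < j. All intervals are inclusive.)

0

Need earliest j ≥ 0 with ((B ∨ A) U[0,2] A), and B at every k in [0,j-1].
  j=0: rhs holds (empty prefix). k = 0.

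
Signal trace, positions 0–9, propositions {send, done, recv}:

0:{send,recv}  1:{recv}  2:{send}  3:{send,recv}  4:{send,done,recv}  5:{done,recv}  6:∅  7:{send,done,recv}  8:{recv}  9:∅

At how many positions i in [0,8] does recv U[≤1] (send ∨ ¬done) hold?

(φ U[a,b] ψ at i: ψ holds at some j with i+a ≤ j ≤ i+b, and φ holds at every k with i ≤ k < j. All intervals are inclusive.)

9

Evaluate at each i in [0,8]:
  i=0: ✓ (rhs at j=0)
  i=1: ✓ (rhs at j=1)
  i=2: ✓ (rhs at j=2)
  i=3: ✓ (rhs at j=3)
  i=4: ✓ (rhs at j=4)
  i=5: ✓ (rhs at j=6; lhs holds on [5,5])
  i=6: ✓ (rhs at j=6)
  i=7: ✓ (rhs at j=7)
  i=8: ✓ (rhs at j=8)
Positions where it holds: {0, 1, 2, 3, 4, 5, 6, 7, 8} → 9.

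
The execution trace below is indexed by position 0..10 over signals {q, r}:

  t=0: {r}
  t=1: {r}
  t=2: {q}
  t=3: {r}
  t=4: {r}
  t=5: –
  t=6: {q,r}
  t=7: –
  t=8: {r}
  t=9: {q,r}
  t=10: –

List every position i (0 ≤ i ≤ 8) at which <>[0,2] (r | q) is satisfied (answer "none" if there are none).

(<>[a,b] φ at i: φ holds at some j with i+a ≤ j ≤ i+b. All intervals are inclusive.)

Evaluate at each i in [0,8]:
  i=0: ✓ (witness j=0)
  i=1: ✓ (witness j=1)
  i=2: ✓ (witness j=2)
  i=3: ✓ (witness j=3)
  i=4: ✓ (witness j=4)
  i=5: ✓ (witness j=6)
  i=6: ✓ (witness j=6)
  i=7: ✓ (witness j=8)
  i=8: ✓ (witness j=8)

0, 1, 2, 3, 4, 5, 6, 7, 8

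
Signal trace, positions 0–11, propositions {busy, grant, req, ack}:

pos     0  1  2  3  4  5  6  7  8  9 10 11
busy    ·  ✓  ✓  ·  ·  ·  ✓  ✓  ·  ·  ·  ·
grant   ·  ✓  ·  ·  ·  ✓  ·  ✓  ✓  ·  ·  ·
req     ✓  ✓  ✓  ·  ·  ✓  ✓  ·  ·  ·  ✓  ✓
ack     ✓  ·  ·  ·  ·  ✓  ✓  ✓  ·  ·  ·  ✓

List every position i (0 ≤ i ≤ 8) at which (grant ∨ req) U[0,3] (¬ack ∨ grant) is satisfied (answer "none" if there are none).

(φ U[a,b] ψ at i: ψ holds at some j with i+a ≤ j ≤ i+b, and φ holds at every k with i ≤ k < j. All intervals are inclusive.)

Evaluate at each i in [0,8]:
  i=0: ✓ (rhs at j=1; lhs holds on [0,0])
  i=1: ✓ (rhs at j=1)
  i=2: ✓ (rhs at j=2)
  i=3: ✓ (rhs at j=3)
  i=4: ✓ (rhs at j=4)
  i=5: ✓ (rhs at j=5)
  i=6: ✓ (rhs at j=7; lhs holds on [6,6])
  i=7: ✓ (rhs at j=7)
  i=8: ✓ (rhs at j=8)

0, 1, 2, 3, 4, 5, 6, 7, 8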